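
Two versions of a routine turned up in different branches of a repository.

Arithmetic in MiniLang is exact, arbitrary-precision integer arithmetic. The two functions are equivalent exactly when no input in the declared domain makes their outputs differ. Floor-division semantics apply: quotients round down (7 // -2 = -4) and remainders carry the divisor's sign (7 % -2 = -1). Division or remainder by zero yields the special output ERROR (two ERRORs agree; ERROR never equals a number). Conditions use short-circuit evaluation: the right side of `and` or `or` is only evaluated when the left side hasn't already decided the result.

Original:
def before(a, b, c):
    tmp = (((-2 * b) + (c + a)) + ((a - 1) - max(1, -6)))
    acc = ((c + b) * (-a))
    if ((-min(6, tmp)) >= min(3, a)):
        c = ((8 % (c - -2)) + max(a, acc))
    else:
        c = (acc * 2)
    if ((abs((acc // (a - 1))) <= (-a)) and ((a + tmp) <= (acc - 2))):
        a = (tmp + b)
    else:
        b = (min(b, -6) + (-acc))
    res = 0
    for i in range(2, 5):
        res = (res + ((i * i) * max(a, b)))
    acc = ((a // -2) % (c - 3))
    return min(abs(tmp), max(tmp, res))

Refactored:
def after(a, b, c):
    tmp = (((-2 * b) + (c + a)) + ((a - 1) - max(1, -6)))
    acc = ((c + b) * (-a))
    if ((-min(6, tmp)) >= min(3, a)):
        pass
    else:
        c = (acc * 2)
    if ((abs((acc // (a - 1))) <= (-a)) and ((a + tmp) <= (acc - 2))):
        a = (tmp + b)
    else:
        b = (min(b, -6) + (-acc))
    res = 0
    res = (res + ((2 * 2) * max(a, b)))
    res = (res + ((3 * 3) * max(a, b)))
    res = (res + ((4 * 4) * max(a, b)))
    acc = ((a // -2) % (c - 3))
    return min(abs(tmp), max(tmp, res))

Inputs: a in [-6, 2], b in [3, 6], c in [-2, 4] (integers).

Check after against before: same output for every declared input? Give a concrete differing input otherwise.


a=-6, b=3, c=-2 yields ERROR from before but 22 from after.
verdict: not equivalent; witness: a=-6, b=3, c=-2


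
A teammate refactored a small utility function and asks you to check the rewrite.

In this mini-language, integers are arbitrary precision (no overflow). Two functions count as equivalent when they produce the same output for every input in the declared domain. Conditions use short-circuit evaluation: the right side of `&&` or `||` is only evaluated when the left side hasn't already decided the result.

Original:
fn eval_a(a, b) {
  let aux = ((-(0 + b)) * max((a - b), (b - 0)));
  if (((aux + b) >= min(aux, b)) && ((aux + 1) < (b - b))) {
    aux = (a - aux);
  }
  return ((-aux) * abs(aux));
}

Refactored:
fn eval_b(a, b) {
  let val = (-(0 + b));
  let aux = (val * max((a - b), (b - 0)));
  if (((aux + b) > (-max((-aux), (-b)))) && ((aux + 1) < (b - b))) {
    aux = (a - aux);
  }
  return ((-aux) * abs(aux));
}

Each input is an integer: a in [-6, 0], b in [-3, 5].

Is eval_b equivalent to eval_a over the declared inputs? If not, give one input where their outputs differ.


One difference looks behavioral, but it never changes the outcome for any declared input.
As a probe, take a=-6, b=-3: eval_a runs aux := -9 | (((aux + b) >= min(aux, b)) && ((aux + 1) < (b - b))): false | result 81; eval_b runs val := 3 | aux := -9 | (((aux + b) > (-max((-aux), (-b)))) && ((aux + 1) < (b - b))): false | result 81; both end at 81.
Every one of the 63 inputs gives matching results.
verdict: equivalent


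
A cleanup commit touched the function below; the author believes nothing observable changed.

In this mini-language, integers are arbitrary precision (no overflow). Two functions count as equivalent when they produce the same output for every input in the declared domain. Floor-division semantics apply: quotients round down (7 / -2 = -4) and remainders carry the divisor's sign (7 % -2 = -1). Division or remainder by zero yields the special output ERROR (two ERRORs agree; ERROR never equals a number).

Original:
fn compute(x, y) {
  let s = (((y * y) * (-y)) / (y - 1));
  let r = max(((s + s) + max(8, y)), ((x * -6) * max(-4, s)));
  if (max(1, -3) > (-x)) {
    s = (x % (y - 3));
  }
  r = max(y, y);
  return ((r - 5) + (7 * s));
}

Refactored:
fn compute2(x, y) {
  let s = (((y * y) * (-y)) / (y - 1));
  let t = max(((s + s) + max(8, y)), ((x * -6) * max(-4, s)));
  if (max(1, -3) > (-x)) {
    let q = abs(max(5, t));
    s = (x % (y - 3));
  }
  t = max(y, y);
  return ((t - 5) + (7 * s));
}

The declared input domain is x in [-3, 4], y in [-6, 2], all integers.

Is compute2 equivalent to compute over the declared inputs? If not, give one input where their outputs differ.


Differences: constant usage differs, plus local variable names differ, plus min/max/abs usage differs, plus statement counts differ — yet all 72 inputs agree.
verdict: equivalent


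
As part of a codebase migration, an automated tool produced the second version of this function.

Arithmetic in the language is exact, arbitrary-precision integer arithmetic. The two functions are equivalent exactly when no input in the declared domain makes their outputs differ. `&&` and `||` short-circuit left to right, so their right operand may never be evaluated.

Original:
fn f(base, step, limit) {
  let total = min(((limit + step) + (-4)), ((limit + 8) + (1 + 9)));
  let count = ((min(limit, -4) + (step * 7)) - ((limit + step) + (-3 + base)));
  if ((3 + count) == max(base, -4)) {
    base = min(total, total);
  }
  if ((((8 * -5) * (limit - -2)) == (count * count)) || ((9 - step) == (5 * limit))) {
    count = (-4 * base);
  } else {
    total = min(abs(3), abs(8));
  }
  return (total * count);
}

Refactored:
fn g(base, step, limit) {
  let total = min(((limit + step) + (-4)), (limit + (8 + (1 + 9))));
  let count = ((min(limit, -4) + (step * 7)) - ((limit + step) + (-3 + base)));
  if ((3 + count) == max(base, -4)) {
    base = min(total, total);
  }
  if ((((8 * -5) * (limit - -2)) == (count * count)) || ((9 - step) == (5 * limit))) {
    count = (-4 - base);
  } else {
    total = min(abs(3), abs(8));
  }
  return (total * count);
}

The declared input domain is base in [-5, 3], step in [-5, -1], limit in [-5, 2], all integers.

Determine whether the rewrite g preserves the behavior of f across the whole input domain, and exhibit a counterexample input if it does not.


base=-5, step=-1, limit=-2 yields -140 from f but -7 from g.
verdict: not equivalent; witness: base=-5, step=-1, limit=-2


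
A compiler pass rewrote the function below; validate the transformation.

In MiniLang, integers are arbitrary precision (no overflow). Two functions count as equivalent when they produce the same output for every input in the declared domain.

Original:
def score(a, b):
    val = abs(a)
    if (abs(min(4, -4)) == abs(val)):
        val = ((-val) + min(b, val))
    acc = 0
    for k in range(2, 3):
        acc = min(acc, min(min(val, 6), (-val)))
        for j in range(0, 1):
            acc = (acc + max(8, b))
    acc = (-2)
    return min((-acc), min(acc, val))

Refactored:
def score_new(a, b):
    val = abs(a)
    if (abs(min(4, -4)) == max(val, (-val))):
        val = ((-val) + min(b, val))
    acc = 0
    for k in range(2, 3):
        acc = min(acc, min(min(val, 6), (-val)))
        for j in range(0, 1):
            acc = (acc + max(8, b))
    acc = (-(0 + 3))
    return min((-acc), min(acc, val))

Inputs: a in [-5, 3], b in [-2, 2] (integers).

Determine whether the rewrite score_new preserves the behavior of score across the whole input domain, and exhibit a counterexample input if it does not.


Run the pair on a=-5, b=-2.
score: val=5, then (abs(min(4, -4)) == abs(val)) is false, then acc=0, then (k=2), then acc=-5, then (j=0), then acc=3, then acc=-2, then returns -2
score_new: val=5, then (abs(min(4, -4)) == max(val, (-val))) is false, then acc=0, then (k=2), then acc=-5, then (j=0), then acc=3, then acc=-3, then returns -3
-2 vs -3 — the two versions disagree here.
verdict: not equivalent; witness: a=-5, b=-2


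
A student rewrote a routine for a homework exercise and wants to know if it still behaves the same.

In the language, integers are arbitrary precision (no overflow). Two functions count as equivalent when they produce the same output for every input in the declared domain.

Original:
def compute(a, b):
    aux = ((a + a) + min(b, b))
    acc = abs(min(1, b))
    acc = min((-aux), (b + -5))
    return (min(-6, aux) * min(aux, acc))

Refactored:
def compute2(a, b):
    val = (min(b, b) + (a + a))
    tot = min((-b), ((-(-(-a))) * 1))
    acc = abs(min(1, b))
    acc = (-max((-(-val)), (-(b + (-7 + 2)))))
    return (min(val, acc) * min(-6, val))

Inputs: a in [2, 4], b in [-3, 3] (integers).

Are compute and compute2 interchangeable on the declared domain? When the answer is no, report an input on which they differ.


Changes here: statement counts differ, and min/max/abs usage differs, and local variable names differ, and arithmetic usage differs, and constant usage differs; the full 21-point sweep finds no disagreement.
verdict: equivalent


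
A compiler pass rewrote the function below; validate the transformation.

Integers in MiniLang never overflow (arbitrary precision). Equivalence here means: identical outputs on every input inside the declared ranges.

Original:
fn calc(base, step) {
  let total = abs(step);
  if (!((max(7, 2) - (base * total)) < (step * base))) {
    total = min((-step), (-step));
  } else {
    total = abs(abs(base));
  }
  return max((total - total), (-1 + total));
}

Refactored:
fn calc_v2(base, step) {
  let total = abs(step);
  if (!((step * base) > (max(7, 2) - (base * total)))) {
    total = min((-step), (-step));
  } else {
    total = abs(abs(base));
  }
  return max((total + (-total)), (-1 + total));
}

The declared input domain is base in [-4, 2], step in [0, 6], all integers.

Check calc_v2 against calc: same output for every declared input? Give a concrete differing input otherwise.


Comparing the listings, the differences include: arithmetic usage differs, comparison usage differs.
Spot check at base=-2, step=3 — calc: total := 3 | (!((max(7, 2) - (base * total)) < (step * base))): true | total := -3 | result 0. calc_v2: total := 3 | (!((step * base) > (max(7, 2) - (base * total)))): true | total := -3 | result 0. Both give 0.
Checked all 49 inputs in the declared domain: the outputs agree on every one.
verdict: equivalent


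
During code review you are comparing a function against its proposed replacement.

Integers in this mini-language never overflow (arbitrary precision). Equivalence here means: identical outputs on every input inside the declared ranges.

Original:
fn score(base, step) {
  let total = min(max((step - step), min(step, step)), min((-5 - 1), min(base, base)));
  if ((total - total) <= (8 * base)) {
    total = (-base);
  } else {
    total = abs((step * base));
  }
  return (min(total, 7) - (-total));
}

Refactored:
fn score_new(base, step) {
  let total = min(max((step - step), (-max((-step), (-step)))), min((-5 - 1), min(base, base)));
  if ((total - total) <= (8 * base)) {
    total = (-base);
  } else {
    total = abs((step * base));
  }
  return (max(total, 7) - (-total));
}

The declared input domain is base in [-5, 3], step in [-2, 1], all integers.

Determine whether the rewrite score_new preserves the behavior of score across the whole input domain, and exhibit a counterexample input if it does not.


On input base=-5, step=-2, score returns 17 while score_new returns 20.
verdict: not equivalent; witness: base=-5, step=-2


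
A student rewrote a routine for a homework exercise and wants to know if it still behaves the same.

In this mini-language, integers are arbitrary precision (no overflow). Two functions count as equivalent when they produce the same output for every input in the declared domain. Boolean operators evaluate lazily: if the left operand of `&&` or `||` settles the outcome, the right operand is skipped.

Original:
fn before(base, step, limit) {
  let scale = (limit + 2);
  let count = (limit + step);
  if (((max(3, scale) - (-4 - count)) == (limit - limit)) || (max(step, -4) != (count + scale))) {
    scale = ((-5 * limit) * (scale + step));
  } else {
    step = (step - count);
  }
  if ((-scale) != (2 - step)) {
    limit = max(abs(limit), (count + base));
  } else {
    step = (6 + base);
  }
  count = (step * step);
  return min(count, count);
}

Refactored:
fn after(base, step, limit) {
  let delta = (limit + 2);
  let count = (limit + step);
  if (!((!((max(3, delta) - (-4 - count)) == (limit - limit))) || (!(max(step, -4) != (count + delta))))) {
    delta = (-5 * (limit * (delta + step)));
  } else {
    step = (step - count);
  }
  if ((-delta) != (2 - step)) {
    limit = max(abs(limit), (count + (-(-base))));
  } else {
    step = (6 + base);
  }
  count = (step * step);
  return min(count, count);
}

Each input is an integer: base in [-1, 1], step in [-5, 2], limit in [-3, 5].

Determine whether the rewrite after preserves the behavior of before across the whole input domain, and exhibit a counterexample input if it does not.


These are not equivalent — on base=-1, step=-5, limit=-3 the outputs split (25 vs 9).
before: scale becomes -1; next count becomes -8; next (((max(3, scale) - (-4 - count)) == (limit - limit)) || (max(step, -4) != (count + scale))) evaluates to true; next scale becomes -90; next ((-scale) != (2 - step)) evaluates to true; next limit becomes 3; next count becomes 25; next final value 25
after: delta becomes -1; next count becomes -8; next (!((!((max(3, delta) - (-4 - count)) == (limit - limit))) || (!(max(step, -4) != (count + delta))))) evaluates to false; next step becomes 3; next ((-delta) != (2 - step)) evaluates to true; next limit becomes 3; next count becomes 9; next final value 9
verdict: not equivalent; witness: base=-1, step=-5, limit=-3


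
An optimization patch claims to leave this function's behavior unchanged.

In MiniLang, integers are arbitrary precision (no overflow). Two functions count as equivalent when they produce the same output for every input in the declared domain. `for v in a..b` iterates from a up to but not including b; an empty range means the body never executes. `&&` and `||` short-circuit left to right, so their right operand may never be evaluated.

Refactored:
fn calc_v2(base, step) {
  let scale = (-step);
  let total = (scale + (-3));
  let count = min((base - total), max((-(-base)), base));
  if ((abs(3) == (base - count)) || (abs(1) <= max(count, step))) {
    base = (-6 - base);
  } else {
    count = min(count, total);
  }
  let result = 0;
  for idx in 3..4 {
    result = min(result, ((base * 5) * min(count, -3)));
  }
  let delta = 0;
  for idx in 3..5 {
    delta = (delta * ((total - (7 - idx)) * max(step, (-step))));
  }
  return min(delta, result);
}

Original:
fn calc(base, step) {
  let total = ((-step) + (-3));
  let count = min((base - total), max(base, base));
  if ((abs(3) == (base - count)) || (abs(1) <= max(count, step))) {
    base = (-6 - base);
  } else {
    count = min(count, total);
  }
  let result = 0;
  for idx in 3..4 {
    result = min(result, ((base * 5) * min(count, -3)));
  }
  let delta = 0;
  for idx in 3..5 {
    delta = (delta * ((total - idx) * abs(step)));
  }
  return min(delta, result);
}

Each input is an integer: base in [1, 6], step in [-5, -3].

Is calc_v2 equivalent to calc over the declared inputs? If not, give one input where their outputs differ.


This is a faithful refactor — arithmetic usage differs, plus constant usage differs, plus min/max/abs usage differs, plus local variable names differ, plus statement counts differ, but the computed results match everywhere.
One worked example (base=6, step=-3) — calc: total = 0; count = 6; ((abs(3) == (base - count)) || (abs(1) <= max(count, step))) -> true; base = -12; result = 0; [idx=3]; result = 0; delta = 0; [idx=3]; delta = 0; [idx=4]; delta = 0; return 0; calc_v2: scale = 3; total = 0; count = 6; ((abs(3) == (base - count)) || (abs(1) <= max(count, step))) -> true; base = -12; result = 0; [idx=3]; result = 0; delta = 0; [idx=3]; delta = 0; [idx=4]; delta = 0; return 0; agreement on 0.
Checked all 18 inputs in the declared domain: the outputs agree on every one.
verdict: equivalent


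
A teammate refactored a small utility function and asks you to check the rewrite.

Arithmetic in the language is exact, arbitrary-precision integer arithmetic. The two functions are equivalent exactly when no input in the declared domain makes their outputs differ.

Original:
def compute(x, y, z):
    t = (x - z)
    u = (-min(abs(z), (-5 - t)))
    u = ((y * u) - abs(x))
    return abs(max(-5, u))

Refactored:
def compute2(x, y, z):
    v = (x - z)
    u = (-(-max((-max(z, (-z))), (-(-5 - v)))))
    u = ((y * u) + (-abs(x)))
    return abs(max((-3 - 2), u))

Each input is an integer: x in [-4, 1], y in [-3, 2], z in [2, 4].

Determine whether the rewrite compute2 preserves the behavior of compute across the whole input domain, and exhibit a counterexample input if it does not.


Behavior is preserved: although local variable names differ, min/max/abs usage differs, arithmetic usage differs, constant usage differs, the outputs never diverge.
As a probe, take x=-3, y=-1, z=3: compute runs t becomes -6; next u becomes -1; next u becomes -2; next final value 2; compute2 runs v becomes -6; next u becomes -1; next u becomes -2; next final value 2; both end at 2.
Every one of the 108 inputs gives matching results.
verdict: equivalent


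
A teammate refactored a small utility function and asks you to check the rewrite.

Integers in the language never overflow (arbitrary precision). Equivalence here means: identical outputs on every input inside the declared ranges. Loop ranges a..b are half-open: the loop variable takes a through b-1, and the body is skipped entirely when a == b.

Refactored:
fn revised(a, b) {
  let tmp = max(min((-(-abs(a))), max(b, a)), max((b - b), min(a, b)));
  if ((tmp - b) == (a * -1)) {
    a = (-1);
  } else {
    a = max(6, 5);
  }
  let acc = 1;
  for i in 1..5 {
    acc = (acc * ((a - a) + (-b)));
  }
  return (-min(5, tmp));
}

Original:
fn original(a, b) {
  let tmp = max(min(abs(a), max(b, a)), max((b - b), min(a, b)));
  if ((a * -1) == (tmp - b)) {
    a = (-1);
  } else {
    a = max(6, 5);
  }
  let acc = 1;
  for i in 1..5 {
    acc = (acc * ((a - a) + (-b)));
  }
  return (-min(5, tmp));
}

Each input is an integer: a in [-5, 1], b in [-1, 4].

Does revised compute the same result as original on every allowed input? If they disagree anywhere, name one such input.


Differences: same computation, different form — yet all 42 inputs agree.
verdict: equivalent


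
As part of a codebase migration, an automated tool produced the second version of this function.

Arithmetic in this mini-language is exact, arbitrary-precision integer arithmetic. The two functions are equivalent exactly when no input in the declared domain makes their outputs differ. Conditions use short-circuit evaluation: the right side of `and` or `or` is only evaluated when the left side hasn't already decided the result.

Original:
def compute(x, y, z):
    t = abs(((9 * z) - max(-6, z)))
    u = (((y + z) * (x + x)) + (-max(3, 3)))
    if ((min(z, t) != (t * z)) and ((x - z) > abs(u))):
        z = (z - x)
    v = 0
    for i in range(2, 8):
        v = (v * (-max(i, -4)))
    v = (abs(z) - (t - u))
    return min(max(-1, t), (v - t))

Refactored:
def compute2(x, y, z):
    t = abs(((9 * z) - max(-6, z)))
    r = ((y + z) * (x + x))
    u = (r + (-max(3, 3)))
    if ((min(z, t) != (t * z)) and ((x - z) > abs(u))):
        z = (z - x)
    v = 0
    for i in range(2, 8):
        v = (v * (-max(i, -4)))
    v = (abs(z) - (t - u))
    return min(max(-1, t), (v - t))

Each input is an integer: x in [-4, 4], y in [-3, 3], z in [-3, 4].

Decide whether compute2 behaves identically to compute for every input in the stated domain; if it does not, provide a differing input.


Equivalent — the differences include local variable names differ, plus statement counts differ, yet no declared input distinguishes the two.
Tracing x=1, y=0, z=1: compute: t = 8; u = -1; ((min(z, t) != (t * z)) and ((x - z) > abs(u))) -> false; v = 0; [i=2]; v = 0; [i=3]; v = 0; [i=4]; v = 0; [i=5]; v = 0; [i=6]; v = 0; [i=7]; v = 0; v = -8; return -16 | compute2: t = 8; r = 2; u = -1; ((min(z, t) != (t * z)) and ((x - z) > abs(u))) -> false; v = 0; [i=2]; v = 0; [i=3]; v = 0; [i=4]; v = 0; [i=5]; v = 0; [i=6]; v = 0; [i=7]; v = 0; v = -8; return -16 — matching result -16.
Every one of the 504 inputs gives matching results.
verdict: equivalent


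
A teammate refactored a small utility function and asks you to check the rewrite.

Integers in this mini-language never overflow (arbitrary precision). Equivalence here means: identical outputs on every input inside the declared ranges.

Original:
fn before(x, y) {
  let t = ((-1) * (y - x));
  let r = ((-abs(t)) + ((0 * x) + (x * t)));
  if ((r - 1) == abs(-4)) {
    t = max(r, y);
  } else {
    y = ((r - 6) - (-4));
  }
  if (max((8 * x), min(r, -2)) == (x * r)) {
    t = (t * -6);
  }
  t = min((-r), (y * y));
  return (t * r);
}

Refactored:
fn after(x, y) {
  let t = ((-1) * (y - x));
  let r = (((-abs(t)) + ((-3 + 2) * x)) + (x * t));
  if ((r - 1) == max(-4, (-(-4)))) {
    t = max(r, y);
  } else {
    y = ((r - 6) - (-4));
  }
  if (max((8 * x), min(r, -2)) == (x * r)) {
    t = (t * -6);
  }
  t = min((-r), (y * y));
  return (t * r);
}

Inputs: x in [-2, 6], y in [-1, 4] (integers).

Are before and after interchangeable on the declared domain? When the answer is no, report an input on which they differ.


Evaluate both at x=-2, y=-1.
before: t = -1; r = 1; ((r - 1) == abs(-4)) -> false; y = -1; (max((8 * x), min(r, -2)) == (x * r)) -> true; t = 6; t = -1; return -1
after: t = -1; r = 3; ((r - 1) == max(-4, (-(-4)))) -> false; y = 1; (max((8 * x), min(r, -2)) == (x * r)) -> false; t = -3; return -9
-1 vs -9 — the two versions disagree here.
verdict: not equivalent; witness: x=-2, y=-1


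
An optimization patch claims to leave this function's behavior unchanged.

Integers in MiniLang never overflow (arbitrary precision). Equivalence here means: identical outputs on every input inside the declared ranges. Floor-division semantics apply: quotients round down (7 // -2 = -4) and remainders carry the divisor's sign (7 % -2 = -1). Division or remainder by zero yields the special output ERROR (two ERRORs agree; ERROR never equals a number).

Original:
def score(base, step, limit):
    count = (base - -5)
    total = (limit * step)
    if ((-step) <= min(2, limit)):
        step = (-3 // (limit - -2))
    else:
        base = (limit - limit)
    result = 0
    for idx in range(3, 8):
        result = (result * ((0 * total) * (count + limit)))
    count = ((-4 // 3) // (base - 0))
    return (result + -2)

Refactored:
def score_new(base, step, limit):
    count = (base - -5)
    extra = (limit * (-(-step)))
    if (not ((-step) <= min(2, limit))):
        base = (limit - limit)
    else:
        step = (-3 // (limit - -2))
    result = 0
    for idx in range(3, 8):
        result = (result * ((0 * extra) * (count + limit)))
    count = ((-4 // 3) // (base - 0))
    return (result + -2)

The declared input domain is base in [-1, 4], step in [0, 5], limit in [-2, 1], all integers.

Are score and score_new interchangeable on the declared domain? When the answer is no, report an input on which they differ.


The two are interchangeable: boolean connective usage differs, local variable names differ, and every declared input agrees.
Spot check at base=4, step=5, limit=1 — score: count=9, then total=5, then ((-step) <= min(2, limit)) is true, then step=-1, then result=0, then (idx=3), then result=0, then (idx=4), then result=0, then (idx=5), then result=0, then (idx=6), then result=0, then (idx=7), then result=0, then count=-1, then returns -2. score_new: count=9, then extra=5, then (not ((-step) <= min(2, limit))) is false, then step=-1, then result=0, then (idx=3), then result=0, then (idx=4), then result=0, then (idx=5), then result=0, then (idx=6), then result=0, then (idx=7), then result=0, then count=-1, then returns -2. Both give -2.
An exhaustive pass over the 144 declared inputs shows identical outputs.
verdict: equivalent


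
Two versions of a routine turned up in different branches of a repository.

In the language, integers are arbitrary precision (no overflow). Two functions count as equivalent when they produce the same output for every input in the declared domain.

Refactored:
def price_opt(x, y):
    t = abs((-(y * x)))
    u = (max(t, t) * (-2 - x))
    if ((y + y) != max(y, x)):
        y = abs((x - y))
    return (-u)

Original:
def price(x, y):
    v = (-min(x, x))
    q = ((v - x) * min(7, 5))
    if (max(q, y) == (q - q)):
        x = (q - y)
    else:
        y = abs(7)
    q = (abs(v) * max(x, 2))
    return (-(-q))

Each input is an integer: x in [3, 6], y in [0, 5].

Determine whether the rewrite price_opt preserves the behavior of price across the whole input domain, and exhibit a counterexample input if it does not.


The rewrite breaks on x=3, y=0, where the results are 6 and 0.
price: v becomes -3; next q becomes -30; next (max(q, y) == (q - q)) evaluates to true; next x becomes -30; next q becomes 6; next final value 6
price_opt: t becomes 0; next u becomes 0; next ((y + y) != max(y, x)) evaluates to true; next y becomes 3; next final value 0
verdict: not equivalent; witness: x=3, y=0


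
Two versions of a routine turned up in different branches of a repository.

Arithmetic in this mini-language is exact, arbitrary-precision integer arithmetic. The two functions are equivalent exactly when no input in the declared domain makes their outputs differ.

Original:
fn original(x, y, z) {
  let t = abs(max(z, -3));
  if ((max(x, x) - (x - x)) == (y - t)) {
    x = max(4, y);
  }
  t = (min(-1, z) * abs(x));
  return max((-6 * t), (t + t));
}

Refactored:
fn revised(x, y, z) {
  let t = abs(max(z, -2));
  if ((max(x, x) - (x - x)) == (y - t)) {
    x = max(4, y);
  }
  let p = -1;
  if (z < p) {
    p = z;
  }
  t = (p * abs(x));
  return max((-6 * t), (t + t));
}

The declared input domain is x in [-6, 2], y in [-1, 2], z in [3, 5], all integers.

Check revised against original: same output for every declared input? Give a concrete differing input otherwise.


Equivalent. The suspicious edit (`-3` became `-2`) never changes the result for any input inside the declared domain.
Across all 108 domain points the two functions coincide.
One worked example (x=-1, y=-1, z=4) — original: t := 4 | ((max(x, x) - (x - x)) == (y - t)): false | t := -1 | result 6; revised: t := 4 | ((max(x, x) - (x - x)) == (y - t)): false | p := -1 | (z < p): false | t := -1 | result 6; agreement on 6.
verdict: equivalent


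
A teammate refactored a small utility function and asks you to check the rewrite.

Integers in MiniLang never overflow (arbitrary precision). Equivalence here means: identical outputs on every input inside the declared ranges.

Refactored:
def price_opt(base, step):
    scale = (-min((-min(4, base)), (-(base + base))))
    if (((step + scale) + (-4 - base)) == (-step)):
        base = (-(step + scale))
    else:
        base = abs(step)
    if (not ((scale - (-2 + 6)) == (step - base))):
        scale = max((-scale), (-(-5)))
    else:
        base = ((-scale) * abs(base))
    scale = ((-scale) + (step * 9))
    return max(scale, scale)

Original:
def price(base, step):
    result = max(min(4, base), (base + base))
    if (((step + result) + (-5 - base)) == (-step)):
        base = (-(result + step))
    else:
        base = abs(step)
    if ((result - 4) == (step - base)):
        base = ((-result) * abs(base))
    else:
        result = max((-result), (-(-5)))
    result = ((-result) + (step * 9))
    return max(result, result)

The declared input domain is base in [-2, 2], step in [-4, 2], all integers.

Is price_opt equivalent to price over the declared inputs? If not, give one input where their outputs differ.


Try base=2, step=1.
price: result = 4; (((step + result) + (-5 - base)) == (-step)) -> false; base = 1; ((result - 4) == (step - base)) -> true; base = -4; result = 5; return 5
price_opt: scale = 4; (((step + scale) + (-4 - base)) == (-step)) -> true; base = -5; (not ((scale - (-2 + 6)) == (step - base))) -> true; scale = 5; scale = 4; return 4
5 and 4 differ, so these are not the same function on this domain.
verdict: not equivalent; witness: base=2, step=1


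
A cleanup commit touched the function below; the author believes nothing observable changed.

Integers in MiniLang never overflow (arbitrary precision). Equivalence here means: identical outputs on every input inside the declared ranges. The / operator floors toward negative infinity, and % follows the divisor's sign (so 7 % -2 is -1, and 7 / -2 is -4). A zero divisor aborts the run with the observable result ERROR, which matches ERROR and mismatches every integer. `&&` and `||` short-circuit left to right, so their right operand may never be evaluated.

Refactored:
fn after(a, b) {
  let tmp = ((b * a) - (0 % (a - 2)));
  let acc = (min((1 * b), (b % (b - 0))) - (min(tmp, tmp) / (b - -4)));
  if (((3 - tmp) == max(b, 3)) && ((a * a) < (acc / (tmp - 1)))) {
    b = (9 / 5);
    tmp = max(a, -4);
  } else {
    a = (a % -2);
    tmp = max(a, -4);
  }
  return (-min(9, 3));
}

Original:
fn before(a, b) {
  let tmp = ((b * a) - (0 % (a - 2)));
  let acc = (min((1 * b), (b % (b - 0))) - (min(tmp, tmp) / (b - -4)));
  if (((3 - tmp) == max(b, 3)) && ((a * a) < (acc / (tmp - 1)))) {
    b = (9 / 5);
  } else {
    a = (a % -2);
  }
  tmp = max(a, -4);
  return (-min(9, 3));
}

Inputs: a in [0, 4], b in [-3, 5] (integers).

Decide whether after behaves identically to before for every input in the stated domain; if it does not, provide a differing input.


Although statement counts differ, plus min/max/abs usage differs, plus constant usage differs, 45/45 inputs agree.
verdict: equivalent


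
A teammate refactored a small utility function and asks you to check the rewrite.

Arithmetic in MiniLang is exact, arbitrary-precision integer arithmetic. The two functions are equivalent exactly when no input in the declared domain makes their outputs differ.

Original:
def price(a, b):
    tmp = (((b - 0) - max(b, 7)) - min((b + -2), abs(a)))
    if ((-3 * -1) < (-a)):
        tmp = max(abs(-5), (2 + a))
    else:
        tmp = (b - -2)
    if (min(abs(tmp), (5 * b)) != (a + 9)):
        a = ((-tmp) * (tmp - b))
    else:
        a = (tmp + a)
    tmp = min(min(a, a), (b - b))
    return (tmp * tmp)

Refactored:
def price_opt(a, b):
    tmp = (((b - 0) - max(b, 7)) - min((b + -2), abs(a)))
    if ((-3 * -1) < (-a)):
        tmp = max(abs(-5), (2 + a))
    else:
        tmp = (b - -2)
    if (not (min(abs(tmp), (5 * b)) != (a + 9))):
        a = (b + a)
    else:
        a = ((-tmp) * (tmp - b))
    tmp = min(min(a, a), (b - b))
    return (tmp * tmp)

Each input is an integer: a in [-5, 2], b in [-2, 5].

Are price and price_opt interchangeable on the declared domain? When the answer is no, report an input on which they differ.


Take a=-4, b=1.
price: tmp = -5; ((-3 * -1) < (-a)) -> true; tmp = 5; (min(abs(tmp), (5 * b)) != (a + 9)) -> false; a = 1; tmp = 0; return 0
price_opt: tmp = -5; ((-3 * -1) < (-a)) -> true; tmp = 5; (not (min(abs(tmp), (5 * b)) != (a + 9))) -> true; a = -3; tmp = -3; return 9
0 and 9 differ, so these are not the same function on this domain.
verdict: not equivalent; witness: a=-4, b=1


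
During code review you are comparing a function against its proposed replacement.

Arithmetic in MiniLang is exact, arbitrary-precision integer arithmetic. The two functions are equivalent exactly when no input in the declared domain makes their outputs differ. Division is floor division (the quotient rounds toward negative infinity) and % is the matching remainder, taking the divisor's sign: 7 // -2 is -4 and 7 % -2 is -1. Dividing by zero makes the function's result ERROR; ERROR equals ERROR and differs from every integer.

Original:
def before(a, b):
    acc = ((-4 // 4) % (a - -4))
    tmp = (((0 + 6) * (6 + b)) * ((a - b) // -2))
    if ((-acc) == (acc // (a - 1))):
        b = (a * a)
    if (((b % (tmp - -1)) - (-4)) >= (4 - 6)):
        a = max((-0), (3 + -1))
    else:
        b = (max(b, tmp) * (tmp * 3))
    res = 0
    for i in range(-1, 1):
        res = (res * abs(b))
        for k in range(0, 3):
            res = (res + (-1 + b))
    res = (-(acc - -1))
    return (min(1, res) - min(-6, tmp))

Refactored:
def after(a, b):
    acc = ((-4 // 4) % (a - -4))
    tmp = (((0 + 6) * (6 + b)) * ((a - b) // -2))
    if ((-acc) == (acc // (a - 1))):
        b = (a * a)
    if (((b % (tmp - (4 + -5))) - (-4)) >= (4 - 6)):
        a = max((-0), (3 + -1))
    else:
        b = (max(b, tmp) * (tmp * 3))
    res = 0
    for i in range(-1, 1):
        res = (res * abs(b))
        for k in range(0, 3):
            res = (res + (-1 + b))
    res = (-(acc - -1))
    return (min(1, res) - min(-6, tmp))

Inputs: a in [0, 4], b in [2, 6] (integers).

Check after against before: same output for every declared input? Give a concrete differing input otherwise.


This is a faithful refactor — arithmetic usage differs, plus constant usage differs, but the computed results match everywhere.
As a probe, take a=2, b=2: before runs acc=5, then tmp=0, then ((-acc) == (acc // (a - 1))) is false, then (((b % (tmp - -1)) - (-4)) >= (4 - 6)) is true, then a=2, then res=0, then (i=-1), then res=0, then (k=0), then res=1, then (k=1), then res=2, then (k=2), then res=3, then (i=0), then res=6, then (k=0), then res=7, then (k=1), then res=8, then (k=2), then res=9, then res=-6, then returns 0; after runs acc=5, then tmp=0, then ((-acc) == (acc // (a - 1))) is false, then (((b % (tmp - (4 + -5))) - (-4)) >= (4 - 6)) is true, then a=2, then res=0, then (i=-1), then res=0, then (k=0), then res=1, then (k=1), then res=2, then (k=2), then res=3, then (i=0), then res=6, then (k=0), then res=7, then (k=1), then res=8, then (k=2), then res=9, then res=-6, then returns 0; both end at 0.
An exhaustive pass over the 25 declared inputs shows identical outputs.
verdict: equivalent


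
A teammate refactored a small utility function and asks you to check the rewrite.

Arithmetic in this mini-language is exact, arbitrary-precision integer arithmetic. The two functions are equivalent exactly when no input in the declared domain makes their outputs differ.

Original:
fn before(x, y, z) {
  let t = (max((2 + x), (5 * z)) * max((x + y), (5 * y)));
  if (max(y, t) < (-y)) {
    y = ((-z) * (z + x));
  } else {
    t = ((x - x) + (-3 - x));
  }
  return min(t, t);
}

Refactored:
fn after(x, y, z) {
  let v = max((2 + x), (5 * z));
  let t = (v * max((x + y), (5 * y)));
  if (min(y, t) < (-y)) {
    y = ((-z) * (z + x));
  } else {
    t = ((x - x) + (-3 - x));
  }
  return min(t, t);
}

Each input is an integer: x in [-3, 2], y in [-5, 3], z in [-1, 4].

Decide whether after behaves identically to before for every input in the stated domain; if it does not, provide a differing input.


Not equivalent: x=-3, y=-5, z=-1 separates them (0 vs 8).
before: t = 8; (max(y, t) < (-y)) -> false; t = 0; return 0
after: v = -1; t = 8; (min(y, t) < (-y)) -> true; y = -4; return 8
verdict: not equivalent; witness: x=-3, y=-5, z=-1


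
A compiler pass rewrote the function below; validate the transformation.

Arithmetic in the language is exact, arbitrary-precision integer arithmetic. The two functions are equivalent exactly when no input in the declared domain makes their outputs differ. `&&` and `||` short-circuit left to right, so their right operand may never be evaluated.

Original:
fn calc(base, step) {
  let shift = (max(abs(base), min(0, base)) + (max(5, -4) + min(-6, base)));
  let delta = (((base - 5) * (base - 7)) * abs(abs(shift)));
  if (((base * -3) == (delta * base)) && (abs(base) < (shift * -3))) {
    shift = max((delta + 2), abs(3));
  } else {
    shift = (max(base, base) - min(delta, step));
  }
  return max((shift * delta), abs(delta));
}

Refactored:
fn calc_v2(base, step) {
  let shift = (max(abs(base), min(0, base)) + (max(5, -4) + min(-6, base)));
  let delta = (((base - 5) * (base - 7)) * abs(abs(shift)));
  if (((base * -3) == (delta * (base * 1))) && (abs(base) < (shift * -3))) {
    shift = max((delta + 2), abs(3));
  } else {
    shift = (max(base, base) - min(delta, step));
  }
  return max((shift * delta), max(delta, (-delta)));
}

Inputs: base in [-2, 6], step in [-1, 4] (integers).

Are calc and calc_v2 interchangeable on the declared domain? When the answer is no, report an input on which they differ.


Changes here: constant usage differs, plus arithmetic usage differs, plus min/max/abs usage differs; the full 54-point sweep finds no disagreement.
verdict: equivalent


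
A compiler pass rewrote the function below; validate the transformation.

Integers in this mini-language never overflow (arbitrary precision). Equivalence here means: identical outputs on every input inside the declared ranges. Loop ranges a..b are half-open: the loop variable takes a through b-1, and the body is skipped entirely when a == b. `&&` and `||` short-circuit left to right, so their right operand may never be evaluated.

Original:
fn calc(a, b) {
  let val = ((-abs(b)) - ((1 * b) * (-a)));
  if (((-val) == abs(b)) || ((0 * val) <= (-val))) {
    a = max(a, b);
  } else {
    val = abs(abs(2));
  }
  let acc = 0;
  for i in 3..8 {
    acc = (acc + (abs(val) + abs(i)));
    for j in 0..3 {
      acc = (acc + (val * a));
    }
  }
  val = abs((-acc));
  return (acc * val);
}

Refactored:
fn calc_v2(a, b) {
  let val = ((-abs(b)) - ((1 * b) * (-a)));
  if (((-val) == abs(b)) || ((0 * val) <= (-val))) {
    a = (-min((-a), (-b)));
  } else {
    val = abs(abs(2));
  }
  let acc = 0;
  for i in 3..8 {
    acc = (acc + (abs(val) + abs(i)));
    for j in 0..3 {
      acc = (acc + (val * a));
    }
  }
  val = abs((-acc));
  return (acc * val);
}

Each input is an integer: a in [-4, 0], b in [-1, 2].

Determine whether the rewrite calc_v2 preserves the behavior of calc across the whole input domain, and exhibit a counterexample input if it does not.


Differences: min/max/abs usage differs — yet all 20 inputs agree.
verdict: equivalent


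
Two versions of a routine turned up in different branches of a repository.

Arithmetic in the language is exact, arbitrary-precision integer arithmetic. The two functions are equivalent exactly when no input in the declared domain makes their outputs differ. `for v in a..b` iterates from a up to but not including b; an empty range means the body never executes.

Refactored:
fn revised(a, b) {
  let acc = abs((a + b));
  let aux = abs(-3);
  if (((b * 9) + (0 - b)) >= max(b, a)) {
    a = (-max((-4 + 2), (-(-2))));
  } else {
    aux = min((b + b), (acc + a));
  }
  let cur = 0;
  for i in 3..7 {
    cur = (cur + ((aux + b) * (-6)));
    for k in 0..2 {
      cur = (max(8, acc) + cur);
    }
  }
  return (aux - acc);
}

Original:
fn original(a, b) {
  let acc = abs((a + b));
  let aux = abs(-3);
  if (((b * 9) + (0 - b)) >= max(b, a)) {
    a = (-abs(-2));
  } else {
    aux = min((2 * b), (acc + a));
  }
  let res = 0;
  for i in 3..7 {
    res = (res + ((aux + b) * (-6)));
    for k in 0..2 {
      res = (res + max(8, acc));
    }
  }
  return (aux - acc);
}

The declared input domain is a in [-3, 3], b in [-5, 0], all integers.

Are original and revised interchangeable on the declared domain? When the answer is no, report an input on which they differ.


The two versions differ — the changes include arithmetic usage differs, plus min/max/abs usage differs, plus constant usage differs, plus local variable names differ.
Spot check at a=1, b=-1 — original: acc=0, then aux=3, then (((b * 9) + (0 - b)) >= max(b, a)) is false, then aux=-2, then res=0, then (i=3), then res=18, then (k=0), then res=26, then (k=1), then res=34, then (i=4), then res=52, then (k=0), then res=60, then (k=1), then res=68, then (i=5), then res=86, then (k=0), then res=94, then (k=1), then res=102, then (i=6), then res=120, then (k=0), then res=128, then (k=1), then res=136, then returns -2. revised: acc=0, then aux=3, then (((b * 9) + (0 - b)) >= max(b, a)) is false, then aux=-2, then cur=0, then (i=3), then cur=18, then (k=0), then cur=26, then (k=1), then cur=34, then (i=4), then cur=52, then (k=0), then cur=60, then (k=1), then cur=68, then (i=5), then cur=86, then (k=0), then cur=94, then (k=1), then cur=102, then (i=6), then cur=120, then (k=0), then cur=128, then (k=1), then cur=136, then returns -2. Both give -2.
Sweeping the whole domain (42 inputs) finds no disagreement.
verdict: equivalent
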